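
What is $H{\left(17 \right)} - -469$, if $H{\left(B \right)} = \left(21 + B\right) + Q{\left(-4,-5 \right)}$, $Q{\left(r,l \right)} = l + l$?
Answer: $497$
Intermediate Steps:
$Q{\left(r,l \right)} = 2 l$
$H{\left(B \right)} = 11 + B$ ($H{\left(B \right)} = \left(21 + B\right) + 2 \left(-5\right) = \left(21 + B\right) - 10 = 11 + B$)
$H{\left(17 \right)} - -469 = \left(11 + 17\right) - -469 = 28 + 469 = 497$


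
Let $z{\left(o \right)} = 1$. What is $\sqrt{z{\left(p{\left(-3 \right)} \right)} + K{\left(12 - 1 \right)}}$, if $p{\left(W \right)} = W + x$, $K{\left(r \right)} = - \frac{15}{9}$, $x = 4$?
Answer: $\frac{i \sqrt{6}}{3} \approx 0.8165 i$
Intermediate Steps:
$K{\left(r \right)} = - \frac{5}{3}$ ($K{\left(r \right)} = \left(-15\right) \frac{1}{9} = - \frac{5}{3}$)
$p{\left(W \right)} = 4 + W$ ($p{\left(W \right)} = W + 4 = 4 + W$)
$\sqrt{z{\left(p{\left(-3 \right)} \right)} + K{\left(12 - 1 \right)}} = \sqrt{1 - \frac{5}{3}} = \sqrt{- \frac{2}{3}} = \frac{i \sqrt{6}}{3}$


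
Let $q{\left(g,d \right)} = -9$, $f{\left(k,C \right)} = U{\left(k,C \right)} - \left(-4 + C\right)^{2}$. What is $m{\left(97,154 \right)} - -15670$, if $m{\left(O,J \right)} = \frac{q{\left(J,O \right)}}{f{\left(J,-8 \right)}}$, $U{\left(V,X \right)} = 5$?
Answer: $\frac{2178139}{139} \approx 15670.0$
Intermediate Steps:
$f{\left(k,C \right)} = 5 - \left(-4 + C\right)^{2}$
$m{\left(O,J \right)} = \frac{9}{139}$ ($m{\left(O,J \right)} = - \frac{9}{5 - \left(-4 - 8\right)^{2}} = - \frac{9}{5 - \left(-12\right)^{2}} = - \frac{9}{5 - 144} = - \frac{9}{-139} = \left(-9\right) \left(- \frac{1}{139}\right) = \frac{9}{139}$)
$m{\left(97,154 \right)} - -15670 = \frac{9}{139} - -15670 = \frac{9}{139} + 15670 = \frac{2178139}{139}$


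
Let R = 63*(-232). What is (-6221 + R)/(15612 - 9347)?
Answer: -20837/6265 ≈ -3.3259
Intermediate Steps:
R = -14616
(-6221 + R)/(15612 - 9347) = (-6221 - 14616)/(15612 - 9347) = -20837/6265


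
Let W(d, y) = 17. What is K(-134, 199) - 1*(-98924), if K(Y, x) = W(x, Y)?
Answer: 98941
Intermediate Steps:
K(Y, x) = 17
K(-134, 199) - 1*(-98924) = 17 - 1*(-98924) = 17 + 98924 = 98941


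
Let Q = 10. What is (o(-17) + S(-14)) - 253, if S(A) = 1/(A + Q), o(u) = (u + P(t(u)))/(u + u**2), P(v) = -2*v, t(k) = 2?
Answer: -68905/272 ≈ -253.33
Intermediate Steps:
o(u) = (-4 + u)/(u + u**2) (o(u) = (u - 2*2)/(u + u**2) = (u - 4)/(u + u**2) = (-4 + u)/(u + u**2))
S(A) = 1/(10 + A) (S(A) = 1/(A + 10) = 1/(10 + A))
(o(-17) + S(-14)) - 253 = ((-4 - 17)/((-17)*(1 - 17)) + 1/(10 - 14)) - 253 = (-1/17*(-21)/(-16) + 1/(-4)) - 253 = (-1/17*(-1/16)*(-21) - 1/4) - 253 = (-21/272 - 1/4) - 253 = -89/272 - 253 = -68905/272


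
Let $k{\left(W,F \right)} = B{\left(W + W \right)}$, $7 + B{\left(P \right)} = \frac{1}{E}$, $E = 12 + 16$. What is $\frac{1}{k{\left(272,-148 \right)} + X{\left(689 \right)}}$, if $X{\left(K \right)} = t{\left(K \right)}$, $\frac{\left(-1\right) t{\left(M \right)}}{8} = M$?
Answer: $- \frac{28}{154531} \approx -0.00018119$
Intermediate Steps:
$t{\left(M \right)} = - 8 M$
$E = 28$
$X{\left(K \right)} = - 8 K$
$B{\left(P \right)} = - \frac{195}{28}$ ($B{\left(P \right)} = -7 + \frac{1}{28} = - \frac{195}{28}$)
$k{\left(W,F \right)} = - \frac{195}{28}$
$\frac{1}{k{\left(272,-148 \right)} + X{\left(689 \right)}} = \frac{1}{- \frac{195}{28} - 5512} = \frac{1}{- \frac{154531}{28}} = - \frac{28}{154531}$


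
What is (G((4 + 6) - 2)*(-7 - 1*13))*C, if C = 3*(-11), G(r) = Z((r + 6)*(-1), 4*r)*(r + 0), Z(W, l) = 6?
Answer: 31680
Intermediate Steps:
G(r) = 6*r (G(r) = 6*(r + 0) = 6*r)
C = -33
(G((4 + 6) - 2)*(-7 - 1*13))*C = ((6*((4 + 6) - 2))*(-7 - 1*13))*(-33) = ((6*(10 - 2))*(-7 - 13))*(-33) = ((6*8)*(-20))*(-33) = (48*(-20))*(-33) = -960*(-33) = 31680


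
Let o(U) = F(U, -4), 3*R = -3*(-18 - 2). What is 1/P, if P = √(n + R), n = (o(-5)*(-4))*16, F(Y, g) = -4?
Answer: √69/138 ≈ 0.060193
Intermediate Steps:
R = 20 (R = (-3*(-18 - 2))/3 = (-3*(-20))/3 = (⅓)*60 = 20)
o(U) = -4
n = 256 (n = -4*(-4)*16 = 16*16 = 256)
P = 2*√69 (P = √(256 + 20) = √276 = 2*√69 ≈ 16.613)
1/P = 1/(2*√69) = √69/138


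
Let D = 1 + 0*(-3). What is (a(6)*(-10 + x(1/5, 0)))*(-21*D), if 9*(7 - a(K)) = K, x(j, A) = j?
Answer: 6517/5 ≈ 1303.4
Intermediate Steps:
a(K) = 7 - K/9
D = 1 (D = 1 + 0 = 1)
(a(6)*(-10 + x(1/5, 0)))*(-21*D) = ((7 - ⅑*6)*(-10 + 1/5))*(-21*1) = ((7 - ⅔)*(-10 + ⅕))*(-21) = ((19/3)*(-49/5))*(-21) = -931/15*(-21) = 6517/5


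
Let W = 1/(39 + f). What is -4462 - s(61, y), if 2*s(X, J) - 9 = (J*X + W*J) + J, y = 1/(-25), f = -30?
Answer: -1004683/225 ≈ -4465.3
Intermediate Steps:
y = -1/25 ≈ -0.040000
W = ⅑ (W = 1/(39 - 30) = 1/9 = ⅑ ≈ 0.11111)
s(X, J) = 9/2 + 5*J/9 + J*X/2 (s(X, J) = 9/2 + ((J*X + J/9) + J)/2 = 9/2 + ((J/9 + J*X) + J)/2 = 9/2 + (10*J/9 + J*X)/2 = 9/2 + (5*J/9 + J*X/2) = 9/2 + 5*J/9 + J*X/2)
-4462 - s(61, y) = -4462 - (9/2 + (5/9)*(-1/25) + (½)*(-1/25)*61) = -4462 - (9/2 - 1/45 - 61/50) = -4462 - 1*733/225 = -4462 - 733/225 = -1004683/225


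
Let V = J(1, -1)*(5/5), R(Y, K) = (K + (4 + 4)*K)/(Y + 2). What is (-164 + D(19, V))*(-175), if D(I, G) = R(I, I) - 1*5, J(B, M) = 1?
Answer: 28150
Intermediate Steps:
R(Y, K) = 9*K/(2 + Y) (R(Y, K) = (K + 8*K)/(2 + Y) = (9*K)/(2 + Y) = 9*K/(2 + Y))
V = 1 (V = 1*(5/5) = 1*(5*(1/5)) = 1*1 = 1)
D(I, G) = -5 + 9*I/(2 + I) (D(I, G) = 9*I/(2 + I) - 1*5 = 9*I/(2 + I) - 5 = -5 + 9*I/(2 + I))
(-164 + D(19, V))*(-175) = (-164 + 2*(-5 + 2*19)/(2 + 19))*(-175) = (-164 + 2*(-5 + 38)/21)*(-175) = (-164 + 2*(1/21)*33)*(-175) = (-164 + 22/7)*(-175) = -1126/7*(-175) = 28150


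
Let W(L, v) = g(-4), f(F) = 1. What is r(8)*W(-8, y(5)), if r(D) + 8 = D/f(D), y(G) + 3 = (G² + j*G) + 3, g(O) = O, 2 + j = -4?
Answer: 0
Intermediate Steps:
j = -6 (j = -2 - 4 = -6)
y(G) = G² - 6*G (y(G) = -3 + ((G² - 6*G) + 3) = -3 + (3 + G² - 6*G) = G² - 6*G)
W(L, v) = -4
r(D) = -8 + D (r(D) = -8 + D/1 = -8 + D*1 = -8 + D)
r(8)*W(-8, y(5)) = (-8 + 8)*(-4) = 0*(-4) = 0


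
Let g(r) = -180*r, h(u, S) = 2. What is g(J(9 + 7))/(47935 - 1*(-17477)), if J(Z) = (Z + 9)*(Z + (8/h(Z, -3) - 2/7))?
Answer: -750/553 ≈ -1.3562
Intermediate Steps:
J(Z) = (9 + Z)*(26/7 + Z) (J(Z) = (Z + 9)*(Z + (8/2 - 2/7)) = (9 + Z)*(Z + (8*(½) - 2*⅐)) = (9 + Z)*(Z + (4 - 2/7)) = (9 + Z)*(Z + 26/7) = (9 + Z)*(26/7 + Z))
g(J(9 + 7))/(47935 - 1*(-17477)) = (-180*(234/7 + (9 + 7)² + 89*(9 + 7)/7))/(47935 - 1*(-17477)) = (-180*(234/7 + 16² + (89/7)*16))/(47935 + 17477) = -180*(234/7 + 256 + 1424/7)/65412 = -180*3450/7*(1/65412) = -621000/7*1/65412 = -750/553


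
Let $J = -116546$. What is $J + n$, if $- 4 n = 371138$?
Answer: $- \frac{418661}{2} \approx -2.0933 \cdot 10^{5}$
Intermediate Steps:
$n = - \frac{185569}{2}$ ($n = \left(- \frac{1}{4}\right) 371138 = - \frac{185569}{2} \approx -92785.0$)
$J + n = -116546 - \frac{185569}{2} = - \frac{418661}{2}$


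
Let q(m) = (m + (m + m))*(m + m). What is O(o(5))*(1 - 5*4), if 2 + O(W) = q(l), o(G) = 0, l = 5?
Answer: -2812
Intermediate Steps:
q(m) = 6*m² (q(m) = (m + 2*m)*(2*m) = (3*m)*(2*m) = 6*m²)
O(W) = 148 (O(W) = -2 + 6*5² = -2 + 6*25 = -2 + 150 = 148)
O(o(5))*(1 - 5*4) = 148*(1 - 5*4) = 148*(1 - 20) = 148*(-19) = -2812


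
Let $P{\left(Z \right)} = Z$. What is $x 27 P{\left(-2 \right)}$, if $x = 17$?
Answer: $-918$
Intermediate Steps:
$x 27 P{\left(-2 \right)} = 17 \cdot 27 \left(-2\right) = 459 \left(-2\right) = -918$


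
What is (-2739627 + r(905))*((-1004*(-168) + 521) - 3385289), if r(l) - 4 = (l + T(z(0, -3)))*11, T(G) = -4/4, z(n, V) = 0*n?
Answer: 8778909713184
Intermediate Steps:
z(n, V) = 0
T(G) = -1 (T(G) = -4*¼ = -1)
r(l) = -7 + 11*l (r(l) = 4 + (l - 1)*11 = 4 + (-1 + l)*11 = 4 + (-11 + 11*l) = -7 + 11*l)
(-2739627 + r(905))*((-1004*(-168) + 521) - 3385289) = (-2739627 + (-7 + 11*905))*((-1004*(-168) + 521) - 3385289) = (-2739627 + (-7 + 9955))*((168672 + 521) - 3385289) = (-2739627 + 9948)*(169193 - 3385289) = -2729679*(-3216096) = 8778909713184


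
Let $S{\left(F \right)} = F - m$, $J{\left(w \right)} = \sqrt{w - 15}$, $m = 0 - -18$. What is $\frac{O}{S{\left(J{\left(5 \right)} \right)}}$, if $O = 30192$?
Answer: $- \frac{271728}{167} - \frac{15096 i \sqrt{10}}{167} \approx -1627.1 - 285.85 i$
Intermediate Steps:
$m = 18$ ($m = 0 + 18 = 18$)
$J{\left(w \right)} = \sqrt{-15 + w}$ ($J{\left(w \right)} = \sqrt{w - 15} = \sqrt{-15 + w}$)
$S{\left(F \right)} = -18 + F$ ($S{\left(F \right)} = F - 18 = -18 + F$)
$\frac{O}{S{\left(J{\left(5 \right)} \right)}} = \frac{30192}{-18 + \sqrt{-15 + 5}} = \frac{30192}{-18 + \sqrt{-10}} = \frac{30192}{-18 + i \sqrt{10}}$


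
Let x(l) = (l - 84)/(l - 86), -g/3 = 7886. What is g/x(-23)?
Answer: -2578722/107 ≈ -24100.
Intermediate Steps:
g = -23658 (g = -3*7886 = -23658)
x(l) = (-84 + l)/(-86 + l)
g/x(-23) = -23658*(-86 - 23)/(-84 - 23) = -23658/(-107/(-109)) = -23658/((-1/109*(-107))) = -23658/107/109 = -23658*109/107 = -2578722/107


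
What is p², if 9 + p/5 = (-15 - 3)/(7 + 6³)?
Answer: 102515625/49729 ≈ 2061.5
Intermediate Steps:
p = -10125/223 (p = -45 + 5*((-15 - 3)/(7 + 6³)) = -45 + 5*(-18/(7 + 216)) = -45 + 5*(-18/223) = -45 - 90/223 = -10125/223 ≈ -45.404)
p² = (-10125/223)² = 102515625/49729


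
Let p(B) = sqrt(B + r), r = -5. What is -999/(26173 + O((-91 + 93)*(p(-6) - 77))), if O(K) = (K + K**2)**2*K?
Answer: 999*I/(5545434752*sqrt(11) + 83902814211*I) ≈ 1.1361e-8 + 2.4904e-9*I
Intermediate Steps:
p(B) = sqrt(-5 + B) (p(B) = sqrt(B - 5) = sqrt(-5 + B))
O(K) = K*(K + K**2)**2
-999/(26173 + O((-91 + 93)*(p(-6) - 77))) = -999/(26173 + ((-91 + 93)*(sqrt(-5 - 6) - 77))**3*(1 + (-91 + 93)*(sqrt(-5 - 6) - 77))**2) = -999/(26173 + (2*(sqrt(-11) - 77))**3*(1 + 2*(sqrt(-11) - 77))**2) = -999/(26173 + (2*(I*sqrt(11) - 77))**3*(1 + 2*(I*sqrt(11) - 77))**2) = -999/(26173 + (2*(-77 + I*sqrt(11)))**3*(1 + 2*(-77 + I*sqrt(11)))**2) = -999/(26173 + (-154 + 2*I*sqrt(11))**3*(1 + (-154 + 2*I*sqrt(11)))**2) = -999/(26173 + (-154 + 2*I*sqrt(11))**3*(-153 + 2*I*sqrt(11))**2)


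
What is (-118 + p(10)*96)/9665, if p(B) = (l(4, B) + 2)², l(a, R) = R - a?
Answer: 6026/9665 ≈ 0.62349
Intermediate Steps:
p(B) = (-2 + B)² (p(B) = ((B - 1*4) + 2)² = ((B - 4) + 2)² = ((-4 + B) + 2)² = (-2 + B)²)
(-118 + p(10)*96)/9665 = (-118 + (-2 + 10)²*96)/9665 = (-118 + 8²*96)*(1/9665) = (-118 + 64*96)*(1/9665) = (-118 + 6144)*(1/9665) = 6026*(1/9665) = 6026/9665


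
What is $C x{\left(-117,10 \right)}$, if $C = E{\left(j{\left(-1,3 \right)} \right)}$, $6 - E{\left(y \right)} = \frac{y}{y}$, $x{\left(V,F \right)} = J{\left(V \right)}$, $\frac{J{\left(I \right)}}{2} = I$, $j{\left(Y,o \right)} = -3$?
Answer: $-1170$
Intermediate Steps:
$J{\left(I \right)} = 2 I$
$x{\left(V,F \right)} = 2 V$
$E{\left(y \right)} = 5$ ($E{\left(y \right)} = 6 - \frac{y}{y} = 6 - 1 = 5$)
$C = 5$
$C x{\left(-117,10 \right)} = 5 \cdot 2 \left(-117\right) = 5 \left(-234\right) = -1170$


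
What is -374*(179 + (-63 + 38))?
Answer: -57596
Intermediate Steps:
-374*(179 + (-63 + 38)) = -374*(179 - 25) = -374*154 = -57596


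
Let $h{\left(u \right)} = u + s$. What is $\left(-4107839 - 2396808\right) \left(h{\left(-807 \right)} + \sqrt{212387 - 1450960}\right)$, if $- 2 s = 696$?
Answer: $7512867285 - 45532529 i \sqrt{25277} \approx 7.5129 \cdot 10^{9} - 7.2391 \cdot 10^{9} i$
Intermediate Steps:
$s = -348$ ($s = \left(- \frac{1}{2}\right) 696 = -348$)
$h{\left(u \right)} = -348 + u$ ($h{\left(u \right)} = u - 348 = -348 + u$)
$\left(-4107839 - 2396808\right) \left(h{\left(-807 \right)} + \sqrt{212387 - 1450960}\right) = \left(-4107839 - 2396808\right) \left(\left(-348 - 807\right) + \sqrt{212387 - 1450960}\right) = - 6504647 \left(-1155 + \sqrt{-1238573}\right) = - 6504647 \left(-1155 + 7 i \sqrt{25277}\right) = 7512867285 - 45532529 i \sqrt{25277}$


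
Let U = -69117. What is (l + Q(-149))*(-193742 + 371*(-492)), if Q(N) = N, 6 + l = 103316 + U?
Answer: -12809872056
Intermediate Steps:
l = 34193 (l = -6 + (103316 - 69117) = -6 + 34199 = 34193)
(l + Q(-149))*(-193742 + 371*(-492)) = (34193 - 149)*(-193742 + 371*(-492)) = 34044*(-193742 - 182532) = 34044*(-376274) = -12809872056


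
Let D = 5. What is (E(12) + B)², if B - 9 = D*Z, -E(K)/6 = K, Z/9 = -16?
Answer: 613089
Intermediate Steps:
Z = -144 (Z = 9*(-16) = -144)
E(K) = -6*K
B = -711 (B = 9 + 5*(-144) = 9 - 720 = -711)
(E(12) + B)² = (-6*12 - 711)² = (-72 - 711)² = (-783)² = 613089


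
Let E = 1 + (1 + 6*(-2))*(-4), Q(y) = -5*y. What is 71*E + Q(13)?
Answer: 3130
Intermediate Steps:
E = 45 (E = 1 + (1 - 12)*(-4) = 1 - 11*(-4) = 1 + 44 = 45)
71*E + Q(13) = 71*45 - 5*13 = 3195 - 65 = 3130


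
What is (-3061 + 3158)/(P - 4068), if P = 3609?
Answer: -97/459 ≈ -0.21133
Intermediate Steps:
(-3061 + 3158)/(P - 4068) = (-3061 + 3158)/(3609 - 4068) = 97/(-459) = 97*(-1/459) = -97/459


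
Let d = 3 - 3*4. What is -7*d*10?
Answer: 630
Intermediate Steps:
d = -9 (d = 3 - 12 = -9)
-7*d*10 = -7*(-9)*10 = 63*10 = 630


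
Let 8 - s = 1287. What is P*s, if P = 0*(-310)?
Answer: 0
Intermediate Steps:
s = -1279 (s = 8 - 1*1287 = 8 - 1287 = -1279)
P = 0
P*s = 0*(-1279) = 0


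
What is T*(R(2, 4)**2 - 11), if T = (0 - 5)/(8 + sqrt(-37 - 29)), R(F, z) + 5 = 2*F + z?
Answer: 8/13 - I*sqrt(66)/13 ≈ 0.61539 - 0.62493*I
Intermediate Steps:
R(F, z) = -5 + z + 2*F (R(F, z) = -5 + (2*F + z) = -5 + (z + 2*F) = -5 + z + 2*F)
T = -5/(8 + I*sqrt(66)) (T = -5/(8 + sqrt(-66)) = -5/(8 + I*sqrt(66)) ≈ -0.30769 + 0.31246*I)
T*(R(2, 4)**2 - 11) = (-4/13 + I*sqrt(66)/26)*((-5 + 4 + 2*2)**2 - 11) = (-4/13 + I*sqrt(66)/26)*((-5 + 4 + 4)**2 - 11) = (-4/13 + I*sqrt(66)/26)*(3**2 - 11) = (-4/13 + I*sqrt(66)/26)*(9 - 11) = (-4/13 + I*sqrt(66)/26)*(-2) = 8/13 - I*sqrt(66)/13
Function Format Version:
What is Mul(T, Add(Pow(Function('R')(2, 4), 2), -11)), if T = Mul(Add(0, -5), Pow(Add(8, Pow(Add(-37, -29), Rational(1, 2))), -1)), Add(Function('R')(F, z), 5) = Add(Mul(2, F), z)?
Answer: Add(Rational(8, 13), Mul(Rational(-1, 13), I, Pow(66, Rational(1, 2)))) ≈ Add(0.61539, Mul(-0.62493, I))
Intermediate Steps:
Function('R')(F, z) = Add(-5, z, Mul(2, F)) (Function('R')(F, z) = Add(-5, Add(Mul(2, F), z)) = Add(-5, Add(z, Mul(2, F))) = Add(-5, z, Mul(2, F)))
T = Mul(-5, Pow(Add(8, Mul(I, Pow(66, Rational(1, 2)))), -1)) (T = Mul(-5, Pow(Add(8, Pow(-66, Rational(1, 2))), -1)) = Mul(-5, Pow(Add(8, Mul(I, Pow(66, Rational(1, 2)))), -1)) ≈ Add(-0.30769, Mul(0.31246, I)))
Mul(T, Add(Pow(Function('R')(2, 4), 2), -11)) = Mul(Add(Rational(-4, 13), Mul(Rational(1, 26), I, Pow(66, Rational(1, 2)))), Add(Pow(Add(-5, 4, Mul(2, 2)), 2), -11)) = Mul(Add(Rational(-4, 13), Mul(Rational(1, 26), I, Pow(66, Rational(1, 2)))), Add(Pow(Add(-5, 4, 4), 2), -11)) = Mul(Add(Rational(-4, 13), Mul(Rational(1, 26), I, Pow(66, Rational(1, 2)))), Add(Pow(3, 2), -11)) = Mul(Add(Rational(-4, 13), Mul(Rational(1, 26), I, Pow(66, Rational(1, 2)))), Add(9, -11)) = Mul(Add(Rational(-4, 13), Mul(Rational(1, 26), I, Pow(66, Rational(1, 2)))), -2) = Add(Rational(8, 13), Mul(Rational(-1, 13), I, Pow(66, Rational(1, 2))))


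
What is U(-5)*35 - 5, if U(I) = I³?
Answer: -4380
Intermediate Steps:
U(-5)*35 - 5 = (-5)³*35 - 5 = -125*35 - 5 = -4375 - 5 = -4380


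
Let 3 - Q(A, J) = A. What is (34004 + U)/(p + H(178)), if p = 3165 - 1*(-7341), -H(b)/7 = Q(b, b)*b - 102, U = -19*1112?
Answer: 6438/114635 ≈ 0.056161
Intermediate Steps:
Q(A, J) = 3 - A
U = -21128
H(b) = 714 - 7*b*(3 - b) (H(b) = -7*((3 - b)*b - 102) = -7*(b*(3 - b) - 102) = -7*(-102 + b*(3 - b)) = 714 - 7*b*(3 - b))
p = 10506 (p = 3165 + 7341 = 10506)
(34004 + U)/(p + H(178)) = (34004 - 21128)/(10506 + (714 + 7*178*(-3 + 178))) = 12876/(10506 + (714 + 7*178*175)) = 12876/(10506 + (714 + 218050)) = 12876/(10506 + 218764) = 12876/229270 = 12876*(1/229270) = 6438/114635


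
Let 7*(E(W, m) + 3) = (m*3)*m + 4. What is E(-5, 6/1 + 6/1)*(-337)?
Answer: -139855/7 ≈ -19979.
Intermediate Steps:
E(W, m) = -17/7 + 3*m²/7 (E(W, m) = -3 + ((m*3)*m + 4)/7 = -3 + ((3*m)*m + 4)/7 = -3 + (3*m² + 4)/7 = -3 + (4 + 3*m²)/7 = -3 + (4/7 + 3*m²/7) = -17/7 + 3*m²/7)
E(-5, 6/1 + 6/1)*(-337) = (-17/7 + 3*(6/1 + 6/1)²/7)*(-337) = (-17/7 + 3*(6*1 + 6*1)²/7)*(-337) = (-17/7 + 3*(6 + 6)²/7)*(-337) = (-17/7 + (3/7)*12²)*(-337) = (-17/7 + (3/7)*144)*(-337) = (-17/7 + 432/7)*(-337) = (415/7)*(-337) = -139855/7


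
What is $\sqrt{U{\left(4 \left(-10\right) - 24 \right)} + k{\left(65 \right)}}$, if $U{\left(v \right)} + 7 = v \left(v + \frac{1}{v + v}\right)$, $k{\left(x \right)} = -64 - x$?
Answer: $\frac{89 \sqrt{2}}{2} \approx 62.932$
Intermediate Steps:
$U{\left(v \right)} = -7 + v \left(v + \frac{1}{2 v}\right)$ ($U{\left(v \right)} = -7 + v \left(v + \frac{1}{v + v}\right) = -7 + v \left(v + \frac{1}{2 v}\right)$)
$\sqrt{U{\left(4 \left(-10\right) - 24 \right)} + k{\left(65 \right)}} = \sqrt{\left(- \frac{13}{2} + \left(4 \left(-10\right) - 24\right)^{2}\right) - 129} = \sqrt{\left(- \frac{13}{2} + \left(-40 - 24\right)^{2}\right) - 129} = \sqrt{\left(- \frac{13}{2} + \left(-64\right)^{2}\right) - 129} = \sqrt{\left(- \frac{13}{2} + 4096\right) - 129} = \sqrt{\frac{8179}{2} - 129} = \sqrt{\frac{7921}{2}} = \frac{89 \sqrt{2}}{2}$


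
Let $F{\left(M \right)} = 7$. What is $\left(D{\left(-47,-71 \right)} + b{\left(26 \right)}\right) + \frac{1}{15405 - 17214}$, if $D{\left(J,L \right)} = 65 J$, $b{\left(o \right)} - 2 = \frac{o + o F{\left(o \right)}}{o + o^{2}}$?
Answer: $- \frac{5522342}{1809} \approx -3052.7$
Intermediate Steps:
$b{\left(o \right)} = 2 + \frac{8 o}{o + o^{2}}$ ($b{\left(o \right)} = 2 + \frac{o + o 7}{o + o^{2}} = 2 + \frac{o + 7 o}{o + o^{2}} = 2 + \frac{8 o}{o + o^{2}}$)
$\left(D{\left(-47,-71 \right)} + b{\left(26 \right)}\right) + \frac{1}{15405 - 17214} = \left(65 \left(-47\right) + \frac{2 \left(5 + 26\right)}{1 + 26}\right) + \frac{1}{15405 - 17214} = \left(-3055 + 2 \cdot \frac{1}{27} \cdot 31\right) + \frac{1}{-1809} = \left(-3055 + 2 \cdot \frac{1}{27} \cdot 31\right) - \frac{1}{1809} = \left(-3055 + \frac{62}{27}\right) - \frac{1}{1809} = - \frac{82423}{27} - \frac{1}{1809} = - \frac{5522342}{1809}$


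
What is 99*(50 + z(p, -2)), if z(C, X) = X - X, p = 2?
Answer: 4950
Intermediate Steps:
z(C, X) = 0
99*(50 + z(p, -2)) = 99*(50 + 0) = 99*50 = 4950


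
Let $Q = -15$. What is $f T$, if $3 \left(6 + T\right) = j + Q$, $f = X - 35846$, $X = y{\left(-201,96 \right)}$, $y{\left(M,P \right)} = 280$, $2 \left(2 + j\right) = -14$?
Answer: $497924$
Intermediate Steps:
$j = -9$ ($j = -2 + \frac{1}{2} \left(-14\right) = -2 - 7 = -9$)
$X = 280$
$f = -35566$ ($f = 280 - 35846 = -35566$)
$T = -14$ ($T = -6 + \frac{-9 - 15}{3} = -6 + \frac{1}{3} \left(-24\right) = -6 - 8 = -14$)
$f T = \left(-35566\right) \left(-14\right) = 497924$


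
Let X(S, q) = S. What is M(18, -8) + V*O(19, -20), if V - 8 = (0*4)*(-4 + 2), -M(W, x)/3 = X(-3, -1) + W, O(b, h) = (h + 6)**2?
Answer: 1523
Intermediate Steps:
O(b, h) = (6 + h)**2
M(W, x) = 9 - 3*W (M(W, x) = -3*(-3 + W) = 9 - 3*W)
V = 8 (V = 8 + (0*4)*(-4 + 2) = 8 + 0*(-2) = 8 + 0 = 8)
M(18, -8) + V*O(19, -20) = (9 - 3*18) + 8*(6 - 20)**2 = (9 - 54) + 8*(-14)**2 = -45 + 8*196 = -45 + 1568 = 1523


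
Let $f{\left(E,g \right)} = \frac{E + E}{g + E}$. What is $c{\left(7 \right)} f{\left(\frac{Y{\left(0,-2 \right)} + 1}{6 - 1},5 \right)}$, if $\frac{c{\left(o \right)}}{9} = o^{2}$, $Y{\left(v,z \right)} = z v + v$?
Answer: $\frac{441}{13} \approx 33.923$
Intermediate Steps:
$Y{\left(v,z \right)} = v + v z$ ($Y{\left(v,z \right)} = v z + v = v + v z$)
$f{\left(E,g \right)} = \frac{2 E}{E + g}$
$c{\left(o \right)} = 9 o^{2}$
$c{\left(7 \right)} f{\left(\frac{Y{\left(0,-2 \right)} + 1}{6 - 1},5 \right)} = 9 \cdot 7^{2} \frac{2 \frac{0 \left(1 - 2\right) + 1}{6 - 1}}{\frac{0 \left(1 - 2\right) + 1}{6 - 1} + 5} = 9 \cdot 49 \frac{2 \frac{0 \left(-1\right) + 1}{5}}{\frac{0 \left(-1\right) + 1}{5} + 5} = 441 \frac{2 \left(0 + 1\right) \frac{1}{5}}{\left(0 + 1\right) \frac{1}{5} + 5} = 441 \frac{2 \cdot 1 \cdot \frac{1}{5}}{1 \cdot \frac{1}{5} + 5} = 441 \cdot 2 \cdot \frac{1}{5} \frac{1}{\frac{1}{5} + 5} = 441 \cdot 2 \cdot \frac{1}{5} \frac{1}{\frac{26}{5}} = 441 \cdot 2 \cdot \frac{1}{5} \cdot \frac{5}{26} = 441 \cdot \frac{1}{13} = \frac{441}{13}$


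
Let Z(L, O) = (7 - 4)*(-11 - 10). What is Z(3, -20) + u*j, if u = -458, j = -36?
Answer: 16425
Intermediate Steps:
Z(L, O) = -63 (Z(L, O) = 3*(-21) = -63)
Z(3, -20) + u*j = -63 - 458*(-36) = -63 + 16488 = 16425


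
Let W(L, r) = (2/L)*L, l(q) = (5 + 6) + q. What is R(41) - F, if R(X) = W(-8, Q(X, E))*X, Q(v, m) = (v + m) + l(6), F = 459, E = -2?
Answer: -377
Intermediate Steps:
l(q) = 11 + q
Q(v, m) = 17 + m + v (Q(v, m) = (v + m) + (11 + 6) = (m + v) + 17 = 17 + m + v)
W(L, r) = 2
R(X) = 2*X
R(41) - F = 2*41 - 1*459 = 82 - 459 = -377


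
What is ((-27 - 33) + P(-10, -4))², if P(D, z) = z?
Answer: 4096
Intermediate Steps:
((-27 - 33) + P(-10, -4))² = ((-27 - 33) - 4)² = (-60 - 4)² = (-64)² = 4096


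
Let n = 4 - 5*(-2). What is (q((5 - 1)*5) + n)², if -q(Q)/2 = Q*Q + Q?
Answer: 682276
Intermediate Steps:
n = 14 (n = 4 + 10 = 14)
q(Q) = -2*Q - 2*Q² (q(Q) = -2*(Q*Q + Q) = -2*(Q² + Q) = -2*(Q + Q²) = -2*Q - 2*Q²)
(q((5 - 1)*5) + n)² = (-2*(5 - 1)*5*(1 + (5 - 1)*5) + 14)² = (-2*4*5*(1 + 4*5) + 14)² = (-2*20*(1 + 20) + 14)² = (-2*20*21 + 14)² = (-840 + 14)² = (-826)² = 682276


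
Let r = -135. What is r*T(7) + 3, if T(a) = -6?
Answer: 813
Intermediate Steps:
r*T(7) + 3 = -135*(-6) + 3 = 810 + 3 = 813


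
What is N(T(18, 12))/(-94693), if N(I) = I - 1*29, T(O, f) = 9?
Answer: 20/94693 ≈ 0.00021121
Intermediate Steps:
N(I) = -29 + I (N(I) = I - 29 = -29 + I)
N(T(18, 12))/(-94693) = (-29 + 9)/(-94693) = -20*(-1/94693) = 20/94693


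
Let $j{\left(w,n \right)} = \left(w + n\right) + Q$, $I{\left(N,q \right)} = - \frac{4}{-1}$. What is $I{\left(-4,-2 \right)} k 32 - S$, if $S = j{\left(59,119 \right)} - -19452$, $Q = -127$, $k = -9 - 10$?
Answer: $-21935$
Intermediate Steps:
$k = -19$ ($k = -9 - 10 = -19$)
$I{\left(N,q \right)} = 4$ ($I{\left(N,q \right)} = \left(-4\right) \left(-1\right) = 4$)
$j{\left(w,n \right)} = -127 + n + w$ ($j{\left(w,n \right)} = \left(w + n\right) - 127 = \left(n + w\right) - 127 = -127 + n + w$)
$S = 19503$ ($S = \left(-127 + 119 + 59\right) - -19452 = 51 + 19452 = 19503$)
$I{\left(-4,-2 \right)} k 32 - S = 4 \left(-19\right) 32 - 19503 = \left(-76\right) 32 - 19503 = -2432 - 19503 = -21935$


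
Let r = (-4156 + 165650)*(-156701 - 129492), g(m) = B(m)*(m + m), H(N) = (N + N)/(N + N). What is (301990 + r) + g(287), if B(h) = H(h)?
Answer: -46218149778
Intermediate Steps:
H(N) = 1 (H(N) = (2*N)/((2*N)) = (2*N)*(1/(2*N)) = 1)
B(h) = 1
g(m) = 2*m (g(m) = 1*(m + m) = 1*(2*m) = 2*m)
r = -46218452342 (r = 161494*(-286193) = -46218452342)
(301990 + r) + g(287) = (301990 - 46218452342) + 2*287 = -46218150352 + 574 = -46218149778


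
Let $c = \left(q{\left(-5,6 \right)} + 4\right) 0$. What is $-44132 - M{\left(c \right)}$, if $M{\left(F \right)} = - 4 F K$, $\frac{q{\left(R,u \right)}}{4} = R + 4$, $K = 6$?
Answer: $-44132$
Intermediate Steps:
$q{\left(R,u \right)} = 16 + 4 R$ ($q{\left(R,u \right)} = 4 \left(R + 4\right) = 4 \left(4 + R\right) = 16 + 4 R$)
$c = 0$ ($c = \left(\left(16 + 4 \left(-5\right)\right) + 4\right) 0 = \left(\left(16 - 20\right) + 4\right) 0 = \left(-4 + 4\right) 0 = 0 \cdot 0 = 0$)
$M{\left(F \right)} = - 24 F$ ($M{\left(F \right)} = - 4 F 6 = - 24 F$)
$-44132 - M{\left(c \right)} = -44132 - \left(-24\right) 0 = -44132 - 0 = -44132 + 0 = -44132$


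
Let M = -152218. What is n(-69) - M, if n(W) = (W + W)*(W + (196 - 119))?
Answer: 151114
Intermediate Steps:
n(W) = 2*W*(77 + W) (n(W) = (2*W)*(W + 77) = (2*W)*(77 + W) = 2*W*(77 + W))
n(-69) - M = 2*(-69)*(77 - 69) - 1*(-152218) = 2*(-69)*8 + 152218 = -1104 + 152218 = 151114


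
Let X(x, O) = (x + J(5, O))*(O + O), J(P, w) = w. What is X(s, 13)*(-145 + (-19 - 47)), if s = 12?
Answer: -137150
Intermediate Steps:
X(x, O) = 2*O*(O + x) (X(x, O) = (x + O)*(O + O) = (O + x)*(2*O) = 2*O*(O + x))
X(s, 13)*(-145 + (-19 - 47)) = (2*13*(13 + 12))*(-145 + (-19 - 47)) = (2*13*25)*(-145 - 66) = 650*(-211) = -137150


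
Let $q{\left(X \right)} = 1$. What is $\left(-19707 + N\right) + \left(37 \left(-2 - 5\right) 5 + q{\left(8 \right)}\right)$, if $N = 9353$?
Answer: $-11648$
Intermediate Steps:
$\left(-19707 + N\right) + \left(37 \left(-2 - 5\right) 5 + q{\left(8 \right)}\right) = \left(-19707 + 9353\right) + \left(37 \left(-2 - 5\right) 5 + 1\right) = -10354 + \left(37 \left(\left(-7\right) 5\right) + 1\right) = -10354 + \left(37 \left(-35\right) + 1\right) = -10354 + \left(-1295 + 1\right) = -10354 - 1294 = -11648$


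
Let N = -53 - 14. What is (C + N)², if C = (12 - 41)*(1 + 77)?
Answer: 5424241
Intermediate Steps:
N = -67
C = -2262 (C = -29*78 = -2262)
(C + N)² = (-2262 - 67)² = (-2329)² = 5424241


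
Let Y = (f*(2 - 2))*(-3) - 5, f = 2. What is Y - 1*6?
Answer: -11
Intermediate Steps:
Y = -5 (Y = (2*(2 - 2))*(-3) - 5 = (2*0)*(-3) - 5 = 0*(-3) - 5 = 0 - 5 = -5)
Y - 1*6 = -5 - 1*6 = -5 - 6 = -11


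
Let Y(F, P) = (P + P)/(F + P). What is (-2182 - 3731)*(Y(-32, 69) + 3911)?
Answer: -856468485/37 ≈ -2.3148e+7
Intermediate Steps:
Y(F, P) = 2*P/(F + P) (Y(F, P) = (2*P)/(F + P) = 2*P/(F + P))
(-2182 - 3731)*(Y(-32, 69) + 3911) = (-2182 - 3731)*(2*69/(-32 + 69) + 3911) = -5913*(2*69/37 + 3911) = -5913*(2*69*(1/37) + 3911) = -5913*(138/37 + 3911) = -5913*144845/37 = -856468485/37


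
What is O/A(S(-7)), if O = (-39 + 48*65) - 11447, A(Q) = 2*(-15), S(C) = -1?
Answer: 4183/15 ≈ 278.87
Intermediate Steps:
A(Q) = -30
O = -8366 (O = (-39 + 3120) - 11447 = 3081 - 11447 = -8366)
O/A(S(-7)) = -8366/(-30) = -8366*(-1/30) = 4183/15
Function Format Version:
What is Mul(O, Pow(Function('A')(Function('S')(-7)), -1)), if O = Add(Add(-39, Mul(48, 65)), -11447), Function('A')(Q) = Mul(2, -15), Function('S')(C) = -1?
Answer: Rational(4183, 15) ≈ 278.87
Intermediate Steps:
Function('A')(Q) = -30
O = -8366 (O = Add(Add(-39, 3120), -11447) = Add(3081, -11447) = -8366)
Mul(O, Pow(Function('A')(Function('S')(-7)), -1)) = Mul(-8366, Pow(-30, -1)) = Mul(-8366, Rational(-1, 30)) = Rational(4183, 15)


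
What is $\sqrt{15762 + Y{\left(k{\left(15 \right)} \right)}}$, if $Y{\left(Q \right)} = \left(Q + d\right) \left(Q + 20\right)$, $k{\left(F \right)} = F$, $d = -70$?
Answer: $\sqrt{13837} \approx 117.63$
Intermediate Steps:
$Y{\left(Q \right)} = \left(-70 + Q\right) \left(20 + Q\right)$ ($Y{\left(Q \right)} = \left(Q - 70\right) \left(Q + 20\right) = \left(-70 + Q\right) \left(20 + Q\right)$)
$\sqrt{15762 + Y{\left(k{\left(15 \right)} \right)}} = \sqrt{15762 - \left(2150 - 225\right)} = \sqrt{15762 - 1925} = \sqrt{13837}$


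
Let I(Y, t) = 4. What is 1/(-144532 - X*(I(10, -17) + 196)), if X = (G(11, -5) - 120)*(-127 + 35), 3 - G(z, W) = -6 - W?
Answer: -1/2278932 ≈ -4.3880e-7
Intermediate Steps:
G(z, W) = 9 + W (G(z, W) = 3 - (-6 - W) = 3 + (6 + W) = 9 + W)
X = 10672 (X = ((9 - 5) - 120)*(-127 + 35) = (4 - 120)*(-92) = -116*(-92) = 10672)
1/(-144532 - X*(I(10, -17) + 196)) = 1/(-144532 - 10672*(4 + 196)) = 1/(-144532 - 10672*200) = 1/(-144532 - 1*2134400) = 1/(-144532 - 2134400) = 1/(-2278932) = -1/2278932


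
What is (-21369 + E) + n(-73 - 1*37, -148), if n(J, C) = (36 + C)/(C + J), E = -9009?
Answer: -3918706/129 ≈ -30378.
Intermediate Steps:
n(J, C) = (36 + C)/(C + J)
(-21369 + E) + n(-73 - 1*37, -148) = (-21369 - 9009) + (36 - 148)/(-148 + (-73 - 1*37)) = -30378 - 112/(-148 + (-73 - 37)) = -30378 - 112/(-148 - 110) = -30378 - 112/(-258) = -30378 - 1/258*(-112) = -30378 + 56/129 = -3918706/129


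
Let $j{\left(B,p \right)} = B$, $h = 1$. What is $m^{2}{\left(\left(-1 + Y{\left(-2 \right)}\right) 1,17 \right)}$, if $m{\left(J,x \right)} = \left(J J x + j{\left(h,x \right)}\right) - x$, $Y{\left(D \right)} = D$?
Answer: $18769$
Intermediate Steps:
$m{\left(J,x \right)} = 1 - x + x J^{2}$ ($m{\left(J,x \right)} = \left(J J x + 1\right) - x = \left(J^{2} x + 1\right) - x = \left(x J^{2} + 1\right) - x = \left(1 + x J^{2}\right) - x = 1 - x + x J^{2}$)
$m^{2}{\left(\left(-1 + Y{\left(-2 \right)}\right) 1,17 \right)} = \left(1 - 17 + 17 \left(\left(-1 - 2\right) 1\right)^{2}\right)^{2} = \left(1 - 17 + 17 \left(\left(-3\right) 1\right)^{2}\right)^{2} = \left(1 - 17 + 17 \left(-3\right)^{2}\right)^{2} = \left(1 - 17 + 17 \cdot 9\right)^{2} = \left(1 - 17 + 153\right)^{2} = 137^{2} = 18769$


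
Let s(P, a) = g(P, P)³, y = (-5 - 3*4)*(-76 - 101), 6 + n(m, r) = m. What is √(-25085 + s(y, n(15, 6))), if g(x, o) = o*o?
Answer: 2*√185555202386699597089 ≈ 2.7244e+10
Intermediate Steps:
n(m, r) = -6 + m
y = 3009 (y = (-5 - 12)*(-177) = -17*(-177) = 3009)
g(x, o) = o²
s(P, a) = P⁶ (s(P, a) = (P²)³ = P⁶)
√(-25085 + s(y, n(15, 6))) = √(-25085 + 3009⁶) = √(-25085 + 742220809546798413441) = √742220809546798388356 = 2*√185555202386699597089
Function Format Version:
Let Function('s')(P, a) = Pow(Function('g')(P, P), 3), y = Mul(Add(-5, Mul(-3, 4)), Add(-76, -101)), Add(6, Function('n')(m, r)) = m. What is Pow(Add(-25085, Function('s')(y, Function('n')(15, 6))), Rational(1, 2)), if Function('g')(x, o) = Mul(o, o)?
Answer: Mul(2, Pow(185555202386699597089, Rational(1, 2))) ≈ 2.7244e+10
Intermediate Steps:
Function('n')(m, r) = Add(-6, m)
y = 3009 (y = Mul(Add(-5, -12), -177) = Mul(-17, -177) = 3009)
Function('g')(x, o) = Pow(o, 2)
Function('s')(P, a) = Pow(P, 6) (Function('s')(P, a) = Pow(Pow(P, 2), 3) = Pow(P, 6))
Pow(Add(-25085, Function('s')(y, Function('n')(15, 6))), Rational(1, 2)) = Pow(Add(-25085, Pow(3009, 6)), Rational(1, 2)) = Pow(Add(-25085, 742220809546798413441), Rational(1, 2)) = Pow(742220809546798388356, Rational(1, 2)) = Mul(2, Pow(185555202386699597089, Rational(1, 2)))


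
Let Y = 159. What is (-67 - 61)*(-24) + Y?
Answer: 3231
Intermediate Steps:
(-67 - 61)*(-24) + Y = (-67 - 61)*(-24) + 159 = -128*(-24) + 159 = 3072 + 159 = 3231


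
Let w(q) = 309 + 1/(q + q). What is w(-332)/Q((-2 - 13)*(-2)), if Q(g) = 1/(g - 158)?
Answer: -3282800/83 ≈ -39552.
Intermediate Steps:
Q(g) = 1/(-158 + g)
w(q) = 309 + 1/(2*q)
w(-332)/Q((-2 - 13)*(-2)) = (309 + (½)/(-332))/(1/(-158 + (-2 - 13)*(-2))) = (309 + (½)*(-1/332))/(1/(-158 - 15*(-2))) = (309 - 1/664)/(1/(-158 + 30)) = 205175/(664*(1/(-128))) = 205175/(664*(-1/128)) = (205175/664)*(-128) = -3282800/83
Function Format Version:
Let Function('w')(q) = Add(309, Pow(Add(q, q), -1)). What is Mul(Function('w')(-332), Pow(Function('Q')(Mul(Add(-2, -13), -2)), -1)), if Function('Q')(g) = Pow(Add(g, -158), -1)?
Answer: Rational(-3282800, 83) ≈ -39552.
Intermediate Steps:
Function('Q')(g) = Pow(Add(-158, g), -1)
Function('w')(q) = Add(309, Mul(Rational(1, 2), Pow(q, -1))) (Function('w')(q) = Add(309, Pow(Mul(2, q), -1)) = Add(309, Mul(Rational(1, 2), Pow(q, -1))))
Mul(Function('w')(-332), Pow(Function('Q')(Mul(Add(-2, -13), -2)), -1)) = Mul(Add(309, Mul(Rational(1, 2), Pow(-332, -1))), Pow(Pow(Add(-158, Mul(Add(-2, -13), -2)), -1), -1)) = Mul(Add(309, Mul(Rational(1, 2), Rational(-1, 332))), Pow(Pow(Add(-158, Mul(-15, -2)), -1), -1)) = Mul(Add(309, Rational(-1, 664)), Pow(Pow(Add(-158, 30), -1), -1)) = Mul(Rational(205175, 664), Pow(Pow(-128, -1), -1)) = Mul(Rational(205175, 664), Pow(Rational(-1, 128), -1)) = Mul(Rational(205175, 664), -128) = Rational(-3282800, 83)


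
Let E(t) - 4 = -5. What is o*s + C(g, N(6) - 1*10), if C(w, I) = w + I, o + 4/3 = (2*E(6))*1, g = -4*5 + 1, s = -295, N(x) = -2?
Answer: 2857/3 ≈ 952.33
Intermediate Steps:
E(t) = -1 (E(t) = 4 - 5 = -1)
g = -19 (g = -20 + 1 = -19)
o = -10/3 (o = -4/3 + (2*(-1))*1 = -4/3 - 2*1 = -4/3 - 2 = -10/3 ≈ -3.3333)
C(w, I) = I + w
o*s + C(g, N(6) - 1*10) = -10/3*(-295) + ((-2 - 1*10) - 19) = 2950/3 + ((-2 - 10) - 19) = 2950/3 + (-12 - 19) = 2950/3 - 31 = 2857/3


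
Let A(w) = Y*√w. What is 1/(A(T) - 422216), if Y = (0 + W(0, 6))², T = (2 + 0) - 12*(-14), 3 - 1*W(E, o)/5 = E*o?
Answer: -211108/89128872203 - 225*√170/178257744406 ≈ -2.3850e-6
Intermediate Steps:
W(E, o) = 15 - 5*E*o
T = 170 (T = 2 + 168 = 170)
Y = 225 (Y = (0 + (15 - 5*0*6))² = (0 + (15 + 0))² = (0 + 15)² = 15² = 225)
A(w) = 225*√w
1/(A(T) - 422216) = 1/(225*√170 - 422216) = 1/(-422216 + 225*√170)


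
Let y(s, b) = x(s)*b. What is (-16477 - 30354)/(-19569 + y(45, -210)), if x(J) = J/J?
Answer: 46831/19779 ≈ 2.3677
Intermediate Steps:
x(J) = 1
y(s, b) = b (y(s, b) = 1*b = b)
(-16477 - 30354)/(-19569 + y(45, -210)) = (-16477 - 30354)/(-19569 - 210) = -46831/(-19779) = -46831*(-1/19779) = 46831/19779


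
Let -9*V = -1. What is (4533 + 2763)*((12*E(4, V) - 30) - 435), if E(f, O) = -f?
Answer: -3742848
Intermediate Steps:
V = ⅑ (V = -⅑*(-1) = ⅑ ≈ 0.11111)
(4533 + 2763)*((12*E(4, V) - 30) - 435) = (4533 + 2763)*((12*(-1*4) - 30) - 435) = 7296*((12*(-4) - 30) - 435) = 7296*((-48 - 30) - 435) = 7296*(-78 - 435) = 7296*(-513) = -3742848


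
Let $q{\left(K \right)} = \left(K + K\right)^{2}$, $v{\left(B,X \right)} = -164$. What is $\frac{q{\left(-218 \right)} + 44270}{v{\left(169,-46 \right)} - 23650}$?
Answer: $- \frac{39061}{3969} \approx -9.8415$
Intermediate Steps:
$q{\left(K \right)} = 4 K^{2}$ ($q{\left(K \right)} = \left(2 K\right)^{2} = 4 K^{2}$)
$\frac{q{\left(-218 \right)} + 44270}{v{\left(169,-46 \right)} - 23650} = \frac{4 \left(-218\right)^{2} + 44270}{-164 - 23650} = \frac{4 \cdot 47524 + 44270}{-23814} = \left(190096 + 44270\right) \left(- \frac{1}{23814}\right) = 234366 \left(- \frac{1}{23814}\right) = - \frac{39061}{3969}$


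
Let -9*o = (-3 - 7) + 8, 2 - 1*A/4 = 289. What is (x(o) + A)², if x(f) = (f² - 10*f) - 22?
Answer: 9014742916/6561 ≈ 1.3740e+6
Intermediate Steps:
A = -1148 (A = 8 - 4*289 = 8 - 1156 = -1148)
o = 2/9 (o = -((-3 - 7) + 8)/9 = -(-10 + 8)/9 = -⅑*(-2) = 2/9 ≈ 0.22222)
x(f) = -22 + f² - 10*f
(x(o) + A)² = ((-22 + (2/9)² - 10*2/9) - 1148)² = ((-22 + 4/81 - 20/9) - 1148)² = (-1958/81 - 1148)² = (-94946/81)² = 9014742916/6561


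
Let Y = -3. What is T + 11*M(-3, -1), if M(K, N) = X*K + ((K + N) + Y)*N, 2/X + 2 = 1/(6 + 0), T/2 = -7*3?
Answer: 71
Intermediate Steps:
T = -42 (T = 2*(-7*3) = 2*(-21) = -42)
X = -12/11 (X = 2/(-2 + 1/(6 + 0)) = 2/(-2 + 1/6) = 2/(-2 + ⅙) = 2/(-11/6) = 2*(-6/11) = -12/11 ≈ -1.0909)
M(K, N) = -12*K/11 + N*(-3 + K + N) (M(K, N) = -12*K/11 + ((K + N) - 3)*N = -12*K/11 + (-3 + K + N)*N = -12*K/11 + N*(-3 + K + N))
T + 11*M(-3, -1) = -42 + 11*((-1)² - 3*(-1) - 12/11*(-3) - 3*(-1)) = -42 + 11*(1 + 3 + 36/11 + 3) = -42 + 11*(113/11) = -42 + 113 = 71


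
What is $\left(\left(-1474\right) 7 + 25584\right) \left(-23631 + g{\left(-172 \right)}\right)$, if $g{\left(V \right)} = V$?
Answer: $-363376598$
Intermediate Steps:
$\left(\left(-1474\right) 7 + 25584\right) \left(-23631 + g{\left(-172 \right)}\right) = \left(\left(-1474\right) 7 + 25584\right) \left(-23631 - 172\right) = \left(-10318 + 25584\right) \left(-23803\right) = 15266 \left(-23803\right) = -363376598$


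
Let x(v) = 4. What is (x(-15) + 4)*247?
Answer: 1976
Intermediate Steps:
(x(-15) + 4)*247 = (4 + 4)*247 = 8*247 = 1976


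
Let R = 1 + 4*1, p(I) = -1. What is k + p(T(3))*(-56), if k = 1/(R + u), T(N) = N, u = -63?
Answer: 3247/58 ≈ 55.983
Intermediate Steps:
R = 5 (R = 1 + 4 = 5)
k = -1/58 (k = 1/(5 - 63) = 1/(-58) = -1/58 ≈ -0.017241)
k + p(T(3))*(-56) = -1/58 - 1*(-56) = -1/58 + 56 = 3247/58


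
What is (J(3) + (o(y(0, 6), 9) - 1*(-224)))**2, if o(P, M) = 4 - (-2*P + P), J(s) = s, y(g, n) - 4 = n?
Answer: 58081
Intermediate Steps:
y(g, n) = 4 + n
o(P, M) = 4 + P (o(P, M) = 4 - (-1)*P = 4 + P)
(J(3) + (o(y(0, 6), 9) - 1*(-224)))**2 = (3 + ((4 + (4 + 6)) - 1*(-224)))**2 = (3 + ((4 + 10) + 224))**2 = (3 + (14 + 224))**2 = (3 + 238)**2 = 241**2 = 58081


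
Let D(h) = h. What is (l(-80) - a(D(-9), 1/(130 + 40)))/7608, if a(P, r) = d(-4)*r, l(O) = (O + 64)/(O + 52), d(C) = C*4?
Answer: 33/377230 ≈ 8.7480e-5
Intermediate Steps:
d(C) = 4*C
l(O) = (64 + O)/(52 + O)
a(P, r) = -16*r (a(P, r) = (4*(-4))*r = -16*r)
(l(-80) - a(D(-9), 1/(130 + 40)))/7608 = ((64 - 80)/(52 - 80) - (-16)/(130 + 40))/7608 = (-16/(-28) - (-16)/170)*(1/7608) = (-1/28*(-16) - (-16)/170)*(1/7608) = (4/7 - 1*(-8/85))*(1/7608) = (4/7 + 8/85)*(1/7608) = (396/595)*(1/7608) = 33/377230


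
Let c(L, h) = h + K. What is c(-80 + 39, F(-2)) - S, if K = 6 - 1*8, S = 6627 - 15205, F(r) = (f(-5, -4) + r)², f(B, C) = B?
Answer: 8625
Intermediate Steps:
F(r) = (-5 + r)²
S = -8578
K = -2 (K = 6 - 8 = -2)
c(L, h) = -2 + h (c(L, h) = h - 2 = -2 + h)
c(-80 + 39, F(-2)) - S = (-2 + (-5 - 2)²) - 1*(-8578) = (-2 + (-7)²) + 8578 = (-2 + 49) + 8578 = 47 + 8578 = 8625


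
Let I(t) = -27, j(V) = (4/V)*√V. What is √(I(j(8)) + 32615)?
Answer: 2*√8147 ≈ 180.52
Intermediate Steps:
j(V) = 4/√V
√(I(j(8)) + 32615) = √(-27 + 32615) = √32588 = 2*√8147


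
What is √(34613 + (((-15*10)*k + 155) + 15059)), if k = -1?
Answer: 9*√617 ≈ 223.56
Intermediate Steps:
√(34613 + (((-15*10)*k + 155) + 15059)) = √(34613 + ((-15*10*(-1) + 155) + 15059)) = √(34613 + ((-150*(-1) + 155) + 15059)) = √(34613 + ((150 + 155) + 15059)) = √(34613 + (305 + 15059)) = √(34613 + 15364) = √49977 = 9*√617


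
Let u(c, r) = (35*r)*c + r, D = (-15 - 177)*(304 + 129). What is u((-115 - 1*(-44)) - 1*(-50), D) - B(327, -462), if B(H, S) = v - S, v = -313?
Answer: 61021675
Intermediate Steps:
D = -83136 (D = -192*433 = -83136)
u(c, r) = r + 35*c*r (u(c, r) = 35*c*r + r = r + 35*c*r)
B(H, S) = -313 - S
u((-115 - 1*(-44)) - 1*(-50), D) - B(327, -462) = -83136*(1 + 35*((-115 - 1*(-44)) - 1*(-50))) - (-313 - 1*(-462)) = -83136*(1 + 35*((-115 + 44) + 50)) - (-313 + 462) = -83136*(1 + 35*(-71 + 50)) - 1*149 = -83136*(1 + 35*(-21)) - 149 = -83136*(1 - 735) - 149 = -83136*(-734) - 149 = 61021824 - 149 = 61021675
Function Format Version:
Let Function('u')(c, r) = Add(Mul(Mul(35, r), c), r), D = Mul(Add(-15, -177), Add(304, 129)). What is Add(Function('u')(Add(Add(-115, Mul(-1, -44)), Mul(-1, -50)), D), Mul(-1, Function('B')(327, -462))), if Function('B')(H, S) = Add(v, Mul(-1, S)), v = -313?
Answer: 61021675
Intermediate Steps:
D = -83136 (D = Mul(-192, 433) = -83136)
Function('u')(c, r) = Add(r, Mul(35, c, r)) (Function('u')(c, r) = Add(Mul(35, c, r), r) = Add(r, Mul(35, c, r)))
Function('B')(H, S) = Add(-313, Mul(-1, S))
Add(Function('u')(Add(Add(-115, Mul(-1, -44)), Mul(-1, -50)), D), Mul(-1, Function('B')(327, -462))) = Add(Mul(-83136, Add(1, Mul(35, Add(Add(-115, Mul(-1, -44)), Mul(-1, -50))))), Mul(-1, Add(-313, Mul(-1, -462)))) = Add(Mul(-83136, Add(1, Mul(35, Add(Add(-115, 44), 50)))), Mul(-1, Add(-313, 462))) = Add(Mul(-83136, Add(1, Mul(35, Add(-71, 50)))), Mul(-1, 149)) = Add(Mul(-83136, Add(1, Mul(35, -21))), -149) = Add(Mul(-83136, Add(1, -735)), -149) = Add(Mul(-83136, -734), -149) = Add(61021824, -149) = 61021675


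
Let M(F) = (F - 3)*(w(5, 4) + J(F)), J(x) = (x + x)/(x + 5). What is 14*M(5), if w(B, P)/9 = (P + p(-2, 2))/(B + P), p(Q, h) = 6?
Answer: 308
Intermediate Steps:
J(x) = 2*x/(5 + x) (J(x) = (2*x)/(5 + x) = 2*x/(5 + x))
w(B, P) = 9*(6 + P)/(B + P) (w(B, P) = 9*((P + 6)/(B + P)) = 9*((6 + P)/(B + P)) = 9*(6 + P)/(B + P))
M(F) = (-3 + F)*(10 + 2*F/(5 + F)) (M(F) = (F - 3)*(9*(6 + 4)/(5 + 4) + 2*F/(5 + F)) = (-3 + F)*(9*10/9 + 2*F/(5 + F)) = (-3 + F)*(9*(⅑)*10 + 2*F/(5 + F)) = (-3 + F)*(10 + 2*F/(5 + F)))
14*M(5) = 14*(2*(-75 + 6*5² + 7*5)/(5 + 5)) = 14*(2*(-75 + 6*25 + 35)/10) = 14*(2*(⅒)*(-75 + 150 + 35)) = 14*(2*(⅒)*110) = 14*22 = 308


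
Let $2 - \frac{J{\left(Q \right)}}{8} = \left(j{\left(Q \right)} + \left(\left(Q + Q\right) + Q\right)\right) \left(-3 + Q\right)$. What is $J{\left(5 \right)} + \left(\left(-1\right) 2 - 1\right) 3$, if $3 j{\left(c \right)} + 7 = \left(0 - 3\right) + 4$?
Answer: $-201$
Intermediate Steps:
$j{\left(c \right)} = -2$ ($j{\left(c \right)} = - \frac{7}{3} + \frac{\left(0 - 3\right) + 4}{3} = - \frac{7}{3} + \frac{-3 + 4}{3} = - \frac{7}{3} + \frac{1}{3} \cdot 1 = - \frac{7}{3} + \frac{1}{3} = -2$)
$J{\left(Q \right)} = 16 - 8 \left(-3 + Q\right) \left(-2 + 3 Q\right)$ ($J{\left(Q \right)} = 16 - 8 \left(-2 + \left(\left(Q + Q\right) + Q\right)\right) \left(-3 + Q\right) = 16 - 8 \left(-2 + \left(2 Q + Q\right)\right) \left(-3 + Q\right) = 16 - 8 \left(-2 + 3 Q\right) \left(-3 + Q\right) = 16 - 8 \left(-3 + Q\right) \left(-2 + 3 Q\right)$)
$J{\left(5 \right)} + \left(\left(-1\right) 2 - 1\right) 3 = \left(-32 - 24 \cdot 5^{2} + 88 \cdot 5\right) + \left(\left(-1\right) 2 - 1\right) 3 = \left(-32 - 600 + 440\right) + \left(-2 - 1\right) 3 = \left(-32 - 600 + 440\right) - 9 = -192 - 9 = -201$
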